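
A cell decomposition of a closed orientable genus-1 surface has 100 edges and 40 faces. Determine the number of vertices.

For a closed orientable surface of genus 1, χ = 2 − 2·1 = 0.
V = 0 + E − F = 0 + 100 − 40 = 60.

60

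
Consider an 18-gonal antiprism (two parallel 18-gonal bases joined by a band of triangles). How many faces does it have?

An antiprism on an n-gon has two n-gon caps and 2n triangles: V = 2·18 = 36, E = 4·18 = 72, F = 2·18 + 2 = 38.

38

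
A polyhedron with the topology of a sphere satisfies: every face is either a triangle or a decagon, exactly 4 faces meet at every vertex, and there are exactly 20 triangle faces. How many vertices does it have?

Let x be the number of decagons; then F = 20 + x.
Edge–face incidences: 2E = 3·20 + 10·x = 60 + 10x.
Every vertex has degree 4, so 4V = 2E.
Euler: V − E + F = 2 ⇒ (2E)/4 − E + (20 + x) = 2.
Multiply by 8: 2·(2E) − 4·(2E) + 8·(20 + x) = 16, i.e. 160 + 8x − 2·(60 + 10x) = 16.
Collecting terms: −12x + 40 = 16, so −12x = −24, so x = 2.
Then 2E = 60 + 10·2 = 80, so E = 40, V = 2E/4 = 20, F = 20 + 2 = 22.

20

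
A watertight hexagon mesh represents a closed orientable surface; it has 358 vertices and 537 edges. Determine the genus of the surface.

1

Every face is a hexagon and each edge borders two faces, so 6F = 2·537, giving F = 179.
χ = V − E + F = 358 − 537 + 179 = 0.
For a closed orientable surface χ = 2 − 2g, so g = (2 − (0))/2 = 1.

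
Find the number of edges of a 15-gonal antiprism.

An antiprism on an n-gon has two n-gon caps and 2n triangles: V = 2·15 = 30, E = 4·15 = 60, F = 2·15 + 2 = 32.

60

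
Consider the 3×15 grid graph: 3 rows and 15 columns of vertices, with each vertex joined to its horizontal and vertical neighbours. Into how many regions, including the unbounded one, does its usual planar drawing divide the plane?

29

The grid has V = 3·15 = 45 vertices and E = 3·14 + 15·2 = 72 edges.
F = 2 − V + E = 2 − 45 + 72 = 29.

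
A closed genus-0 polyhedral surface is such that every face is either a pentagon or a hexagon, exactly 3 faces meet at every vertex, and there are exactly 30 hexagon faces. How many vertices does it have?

Let x be the number of pentagons; then F = 30 + x.
Edge–face incidences: 2E = 6·30 + 5·x = 180 + 5x.
Every vertex has degree 3, so 3V = 2E.
Euler: V − E + F = 2 ⇒ (2E)/3 − E + (30 + x) = 2.
Multiply by 6: 2·(2E) − 3·(2E) + 6·(30 + x) = 12, i.e. 180 + 6x − (180 + 5x) = 12.
Collecting terms: x = 12.
Then 2E = 180 + 5·12 = 240, so E = 120, V = 2E/3 = 80, F = 30 + 12 = 42.

80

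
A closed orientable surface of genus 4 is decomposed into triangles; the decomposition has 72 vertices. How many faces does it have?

χ = 2 − 2·4 = -6, and every face is a triangle so 3F = 2E.
V − E + F = -6 with E = 3F/2 gives 72 − (3/2 − 1)·F = -6, so F = 156 and E = 234.

156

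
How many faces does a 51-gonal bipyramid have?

102

A bipyramid over an n-gon has 2n triangular faces and n + 2 vertices: V = 51 + 2 = 53, E = 3·51 = 153, F = 2·51 = 102.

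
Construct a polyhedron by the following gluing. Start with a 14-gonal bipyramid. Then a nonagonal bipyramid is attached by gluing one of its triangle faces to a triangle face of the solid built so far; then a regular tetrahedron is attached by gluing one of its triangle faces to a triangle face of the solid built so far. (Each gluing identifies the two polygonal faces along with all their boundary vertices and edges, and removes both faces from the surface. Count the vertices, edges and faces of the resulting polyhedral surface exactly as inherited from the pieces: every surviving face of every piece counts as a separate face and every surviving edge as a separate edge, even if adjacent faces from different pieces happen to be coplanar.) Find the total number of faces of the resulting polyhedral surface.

A 14-gonal bipyramid: V=16, E=42, F=28.
Attach a nonagonal bipyramid (V=11, E=27, F=18) along a 3-gon: merge 3 vertices and 3 edges, delete both glued faces → V=24, E=66, F=44.
Attach a regular tetrahedron (V=4, E=6, F=4) along a 3-gon: merge 3 vertices and 3 edges, delete both glued faces → V=25, E=69, F=46.
Check: V − E + F = 25 − 69 + 46 = 2.

46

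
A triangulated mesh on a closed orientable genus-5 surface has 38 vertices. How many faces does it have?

χ = 2 − 2·5 = -8, and every face is a triangle so 3F = 2E.
V − E + F = -8 with E = 3F/2 gives 38 − (3/2 − 1)·F = -8, so F = 92 and E = 138.

92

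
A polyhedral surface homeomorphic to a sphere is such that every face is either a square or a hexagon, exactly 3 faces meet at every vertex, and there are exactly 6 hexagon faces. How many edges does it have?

30

Let x be the number of squares; then F = 6 + x.
Edge–face incidences: 2E = 6·6 + 4·x = 36 + 4x.
Every vertex has degree 3, so 3V = 2E.
Euler: V − E + F = 2 ⇒ (2E)/3 − E + (6 + x) = 2.
Multiply by 6: 2·(2E) − 3·(2E) + 6·(6 + x) = 12, i.e. 36 + 6x − (36 + 4x) = 12.
Collecting terms: 2x = 12, so x = 6.
Then 2E = 36 + 4·6 = 60, so E = 30, V = 2E/3 = 20, F = 6 + 6 = 12.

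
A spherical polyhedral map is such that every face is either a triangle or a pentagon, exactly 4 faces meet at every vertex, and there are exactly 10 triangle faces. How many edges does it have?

Let x be the number of pentagons; then F = 10 + x.
Edge–face incidences: 2E = 3·10 + 5·x = 30 + 5x.
Every vertex has degree 4, so 4V = 2E.
Euler: V − E + F = 2 ⇒ (2E)/4 − E + (10 + x) = 2.
Multiply by 8: 2·(2E) − 4·(2E) + 8·(10 + x) = 16, i.e. 80 + 8x − 2·(30 + 5x) = 16.
Collecting terms: −2x + 20 = 16, so −2x = −4, so x = 2.
Then 2E = 30 + 5·2 = 40, so E = 20, V = 2E/4 = 10, F = 10 + 2 = 12.

20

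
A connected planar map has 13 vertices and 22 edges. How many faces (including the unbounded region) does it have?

Euler's formula for a connected plane graph: V − E + F = 2, so F = 2 − 13 + 22 = 11.

11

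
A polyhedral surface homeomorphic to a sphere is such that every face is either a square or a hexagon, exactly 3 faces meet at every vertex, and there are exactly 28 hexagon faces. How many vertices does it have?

64

Let x be the number of squares; then F = 28 + x.
Edge–face incidences: 2E = 6·28 + 4·x = 168 + 4x.
Every vertex has degree 3, so 3V = 2E.
Euler: V − E + F = 2 ⇒ (2E)/3 − E + (28 + x) = 2.
Multiply by 6: 2·(2E) − 3·(2E) + 6·(28 + x) = 12, i.e. 168 + 6x − (168 + 4x) = 12.
Collecting terms: 2x = 12, so x = 6.
Then 2E = 168 + 4·6 = 192, so E = 96, V = 2E/3 = 64, F = 28 + 6 = 34.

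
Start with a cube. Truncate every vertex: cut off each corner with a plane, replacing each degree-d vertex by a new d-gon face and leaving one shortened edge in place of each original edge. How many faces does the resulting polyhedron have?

14

The base solid has V = 8, E = 12, F = 6.
Truncation replaces each original edge-end by a new vertex, so V′ = 2E = 24.
Each original edge survives, and each old vertex of degree d contributes d new edges; summing degrees gives Σd = 2E, so E′ = E + 2E = 3E = 36.
Each original face survives and each original vertex becomes one new face: F′ = F + V = 14.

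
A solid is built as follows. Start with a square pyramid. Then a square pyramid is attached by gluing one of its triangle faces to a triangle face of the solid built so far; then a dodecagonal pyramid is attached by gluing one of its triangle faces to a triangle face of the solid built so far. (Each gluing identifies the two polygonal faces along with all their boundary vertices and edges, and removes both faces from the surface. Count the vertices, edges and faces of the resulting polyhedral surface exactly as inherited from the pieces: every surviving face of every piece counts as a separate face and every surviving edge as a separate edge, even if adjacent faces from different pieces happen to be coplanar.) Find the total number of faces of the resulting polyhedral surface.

A square pyramid: V=5, E=8, F=5.
Attach a square pyramid (V=5, E=8, F=5) along a 3-gon: merge 3 vertices and 3 edges, delete both glued faces → V=7, E=13, F=8.
Attach a dodecagonal pyramid (V=13, E=24, F=13) along a 3-gon: merge 3 vertices and 3 edges, delete both glued faces → V=17, E=34, F=19.
Check: V − E + F = 17 − 34 + 19 = 2.

19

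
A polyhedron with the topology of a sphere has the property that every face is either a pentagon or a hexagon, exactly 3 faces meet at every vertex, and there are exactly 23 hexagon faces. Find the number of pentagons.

12

Let x be the number of pentagons; then F = 23 + x.
Edge–face incidences: 2E = 6·23 + 5·x = 138 + 5x.
Every vertex has degree 3, so 3V = 2E.
Euler: V − E + F = 2 ⇒ (2E)/3 − E + (23 + x) = 2.
Multiply by 6: 2·(2E) − 3·(2E) + 6·(23 + x) = 12, i.e. 138 + 6x − (138 + 5x) = 12.
Collecting terms: x = 12.
Then 2E = 138 + 5·12 = 198, so E = 99, V = 2E/3 = 66, F = 23 + 12 = 35.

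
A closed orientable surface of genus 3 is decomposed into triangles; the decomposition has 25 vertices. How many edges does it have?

87

χ = 2 − 2·3 = -4, and every face is a triangle so 3F = 2E.
V − E + F = -4 with E = 3F/2 gives 25 − (3/2 − 1)·F = -4, so F = 58 and E = 87.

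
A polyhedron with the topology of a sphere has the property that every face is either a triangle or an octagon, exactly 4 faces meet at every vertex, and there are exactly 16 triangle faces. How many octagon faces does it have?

Let x be the number of octagons; then F = 16 + x.
Edge–face incidences: 2E = 3·16 + 8·x = 48 + 8x.
Every vertex has degree 4, so 4V = 2E.
Euler: V − E + F = 2 ⇒ (2E)/4 − E + (16 + x) = 2.
Multiply by 8: 2·(2E) − 4·(2E) + 8·(16 + x) = 16, i.e. 128 + 8x − 2·(48 + 8x) = 16.
Collecting terms: −8x + 32 = 16, so −8x = −16, so x = 2.
Then 2E = 48 + 8·2 = 64, so E = 32, V = 2E/4 = 16, F = 16 + 2 = 18.

2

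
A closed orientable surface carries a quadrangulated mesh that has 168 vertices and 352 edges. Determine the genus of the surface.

Every face is a square and each edge borders two faces, so 4F = 2·352, giving F = 176.
χ = V − E + F = 168 − 352 + 176 = -8.
For a closed orientable surface χ = 2 − 2g, so g = (2 − (-8))/2 = 5.

5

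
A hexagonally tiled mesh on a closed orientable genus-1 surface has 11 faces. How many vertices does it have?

χ = 2 − 2·1 = 0, and every face is a hexagon so 6F = 2E.
E = 6·11/2 = 33. Then V = 0 + E − F = 0 + 33 − 11 = 22.

22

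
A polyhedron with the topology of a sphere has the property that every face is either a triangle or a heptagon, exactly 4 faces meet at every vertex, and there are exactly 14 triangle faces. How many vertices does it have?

Let x be the number of heptagons; then F = 14 + x.
Edge–face incidences: 2E = 3·14 + 7·x = 42 + 7x.
Every vertex has degree 4, so 4V = 2E.
Euler: V − E + F = 2 ⇒ (2E)/4 − E + (14 + x) = 2.
Multiply by 8: 2·(2E) − 4·(2E) + 8·(14 + x) = 16, i.e. 112 + 8x − 2·(42 + 7x) = 16.
Collecting terms: −6x + 28 = 16, so −6x = −12, so x = 2.
Then 2E = 42 + 7·2 = 56, so E = 28, V = 2E/4 = 14, F = 14 + 2 = 16.

14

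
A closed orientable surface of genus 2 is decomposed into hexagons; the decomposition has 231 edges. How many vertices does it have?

152

χ = 2 − 2·2 = -2, and every face is a hexagon so 6F = 2E.
F = 2E/6 = 77. Then V = -2 + E − F = -2 + 231 − 77 = 152.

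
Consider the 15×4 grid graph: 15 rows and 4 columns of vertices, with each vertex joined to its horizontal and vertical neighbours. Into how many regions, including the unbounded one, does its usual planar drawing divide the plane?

43

The grid has V = 15·4 = 60 vertices and E = 15·3 + 4·14 = 101 edges.
F = 2 − V + E = 2 − 60 + 101 = 43.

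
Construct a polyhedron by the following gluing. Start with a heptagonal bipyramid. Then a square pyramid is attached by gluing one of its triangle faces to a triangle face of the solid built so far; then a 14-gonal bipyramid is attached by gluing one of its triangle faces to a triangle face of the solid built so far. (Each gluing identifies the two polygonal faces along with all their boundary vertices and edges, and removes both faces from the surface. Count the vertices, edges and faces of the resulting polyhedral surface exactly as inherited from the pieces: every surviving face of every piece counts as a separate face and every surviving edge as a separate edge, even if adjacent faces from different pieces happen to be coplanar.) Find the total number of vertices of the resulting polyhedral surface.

24

A heptagonal bipyramid: V=9, E=21, F=14.
Attach a square pyramid (V=5, E=8, F=5) along a 3-gon: merge 3 vertices and 3 edges, delete both glued faces → V=11, E=26, F=17.
Attach a 14-gonal bipyramid (V=16, E=42, F=28) along a 3-gon: merge 3 vertices and 3 edges, delete both glued faces → V=24, E=65, F=43.
Check: V − E + F = 24 − 65 + 43 = 2.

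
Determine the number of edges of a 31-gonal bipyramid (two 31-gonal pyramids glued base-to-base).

93

A bipyramid over an n-gon has 2n triangular faces and n + 2 vertices: V = 31 + 2 = 33, E = 3·31 = 93, F = 2·31 = 62.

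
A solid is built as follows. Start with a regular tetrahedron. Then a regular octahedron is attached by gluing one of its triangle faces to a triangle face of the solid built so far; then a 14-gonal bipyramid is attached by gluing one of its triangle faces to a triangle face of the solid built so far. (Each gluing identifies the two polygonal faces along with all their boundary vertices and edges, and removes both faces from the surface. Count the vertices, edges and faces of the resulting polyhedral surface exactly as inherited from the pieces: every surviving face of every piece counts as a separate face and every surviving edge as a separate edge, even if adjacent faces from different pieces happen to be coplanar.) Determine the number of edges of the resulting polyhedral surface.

54

A regular tetrahedron: V=4, E=6, F=4.
Attach a regular octahedron (V=6, E=12, F=8) along a 3-gon: merge 3 vertices and 3 edges, delete both glued faces → V=7, E=15, F=10.
Attach a 14-gonal bipyramid (V=16, E=42, F=28) along a 3-gon: merge 3 vertices and 3 edges, delete both glued faces → V=20, E=54, F=36.
Check: V − E + F = 20 − 54 + 36 = 2.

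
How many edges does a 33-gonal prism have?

99

A prism on an n-gon has two n-gon bases and n rectangular sides: V = 2·33 = 66, E = 3·33 = 99, F = 33 + 2 = 35.
Check: V − E + F = 66 − 99 + 35 = 2.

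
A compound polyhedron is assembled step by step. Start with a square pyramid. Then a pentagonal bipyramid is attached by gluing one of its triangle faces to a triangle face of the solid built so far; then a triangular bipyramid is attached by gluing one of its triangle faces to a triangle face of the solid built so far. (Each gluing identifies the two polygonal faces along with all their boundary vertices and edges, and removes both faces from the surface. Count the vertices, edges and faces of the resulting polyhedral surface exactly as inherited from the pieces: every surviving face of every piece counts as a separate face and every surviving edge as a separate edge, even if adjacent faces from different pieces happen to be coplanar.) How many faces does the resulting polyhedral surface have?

A square pyramid: V=5, E=8, F=5.
Attach a pentagonal bipyramid (V=7, E=15, F=10) along a 3-gon: merge 3 vertices and 3 edges, delete both glued faces → V=9, E=20, F=13.
Attach a triangular bipyramid (V=5, E=9, F=6) along a 3-gon: merge 3 vertices and 3 edges, delete both glued faces → V=11, E=26, F=17.
Check: V − E + F = 11 − 26 + 17 = 2.

17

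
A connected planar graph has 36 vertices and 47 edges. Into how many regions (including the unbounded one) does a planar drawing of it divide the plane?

13

Euler's formula for a connected plane graph: V − E + F = 2, so F = 2 − 36 + 47 = 13.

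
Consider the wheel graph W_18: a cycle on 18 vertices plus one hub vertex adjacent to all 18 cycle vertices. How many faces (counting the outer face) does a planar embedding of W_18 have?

19

W_18 has V = 18 + 1 = 19 vertices and E = 2·18 = 36 edges.
By Euler's formula F = 2 − V + E = 2 − 19 + 36 = 19.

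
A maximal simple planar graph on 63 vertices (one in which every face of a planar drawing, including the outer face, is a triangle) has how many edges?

183

In a plane triangulation 3F = 2E and V − E + F = 2, so E = 3V − 6 = 3·63 − 6 = 183.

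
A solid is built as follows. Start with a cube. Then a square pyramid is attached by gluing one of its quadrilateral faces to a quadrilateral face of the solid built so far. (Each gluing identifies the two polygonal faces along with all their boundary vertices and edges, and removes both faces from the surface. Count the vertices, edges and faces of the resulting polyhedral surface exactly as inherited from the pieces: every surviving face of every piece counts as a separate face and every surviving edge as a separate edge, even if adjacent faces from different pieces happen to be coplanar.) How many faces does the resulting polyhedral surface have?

9

A cube: V=8, E=12, F=6.
Attach a square pyramid (V=5, E=8, F=5) along a 4-gon: merge 4 vertices and 4 edges, delete both glued faces → V=9, E=16, F=9.
Check: V − E + F = 9 − 16 + 9 = 2.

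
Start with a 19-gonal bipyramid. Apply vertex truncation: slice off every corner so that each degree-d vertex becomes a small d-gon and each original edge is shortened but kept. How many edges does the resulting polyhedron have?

171

The base solid has V = 21, E = 57, F = 38.
Truncation replaces each original edge-end by a new vertex, so V′ = 2E = 114.
Each original edge survives, and each old vertex of degree d contributes d new edges; summing degrees gives Σd = 2E, so E′ = E + 2E = 3E = 171.
Each original face survives and each original vertex becomes one new face: F′ = F + V = 59.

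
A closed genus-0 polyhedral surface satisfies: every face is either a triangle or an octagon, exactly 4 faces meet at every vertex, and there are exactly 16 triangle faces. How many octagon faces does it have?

Let x be the number of octagons; then F = 16 + x.
Edge–face incidences: 2E = 3·16 + 8·x = 48 + 8x.
Every vertex has degree 4, so 4V = 2E.
Euler: V − E + F = 2 ⇒ (2E)/4 − E + (16 + x) = 2.
Multiply by 8: 2·(2E) − 4·(2E) + 8·(16 + x) = 16, i.e. 128 + 8x − 2·(48 + 8x) = 16.
Collecting terms: −8x + 32 = 16, so −8x = −16, so x = 2.
Then 2E = 48 + 8·2 = 64, so E = 32, V = 2E/4 = 16, F = 16 + 2 = 18.

2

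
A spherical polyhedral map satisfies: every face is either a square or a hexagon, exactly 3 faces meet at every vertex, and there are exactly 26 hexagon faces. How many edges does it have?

Let x be the number of squares; then F = 26 + x.
Edge–face incidences: 2E = 6·26 + 4·x = 156 + 4x.
Every vertex has degree 3, so 3V = 2E.
Euler: V − E + F = 2 ⇒ (2E)/3 − E + (26 + x) = 2.
Multiply by 6: 2·(2E) − 3·(2E) + 6·(26 + x) = 12, i.e. 156 + 6x − (156 + 4x) = 12.
Collecting terms: 2x = 12, so x = 6.
Then 2E = 156 + 4·6 = 180, so E = 90, V = 2E/3 = 60, F = 26 + 6 = 32.

90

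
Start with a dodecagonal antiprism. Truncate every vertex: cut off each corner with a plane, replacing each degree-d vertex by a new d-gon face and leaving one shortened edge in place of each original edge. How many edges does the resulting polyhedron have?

144

The base solid has V = 24, E = 48, F = 26.
Truncation replaces each original edge-end by a new vertex, so V′ = 2E = 96.
Each original edge survives, and each old vertex of degree d contributes d new edges; summing degrees gives Σd = 2E, so E′ = E + 2E = 3E = 144.
Each original face survives and each original vertex becomes one new face: F′ = F + V = 50.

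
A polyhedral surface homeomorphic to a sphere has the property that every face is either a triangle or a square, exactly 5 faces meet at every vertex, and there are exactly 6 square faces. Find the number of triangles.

32

Let x be the number of triangles; then F = 6 + x.
Edge–face incidences: 2E = 4·6 + 3·x = 24 + 3x.
Every vertex has degree 5, so 5V = 2E.
Euler: V − E + F = 2 ⇒ (2E)/5 − E + (6 + x) = 2.
Multiply by 10: 2·(2E) − 5·(2E) + 10·(6 + x) = 20, i.e. 60 + 10x − 3·(24 + 3x) = 20.
Collecting terms: x − 12 = 20, so x = 32.
Then 2E = 24 + 3·32 = 120, so E = 60, V = 2E/5 = 24, F = 6 + 32 = 38.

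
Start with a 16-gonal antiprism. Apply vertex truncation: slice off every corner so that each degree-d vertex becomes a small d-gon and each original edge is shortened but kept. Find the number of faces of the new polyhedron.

The base solid has V = 32, E = 64, F = 34.
Truncation replaces each original edge-end by a new vertex, so V′ = 2E = 128.
Each original edge survives, and each old vertex of degree d contributes d new edges; summing degrees gives Σd = 2E, so E′ = E + 2E = 3E = 192.
Each original face survives and each original vertex becomes one new face: F′ = F + V = 66.

66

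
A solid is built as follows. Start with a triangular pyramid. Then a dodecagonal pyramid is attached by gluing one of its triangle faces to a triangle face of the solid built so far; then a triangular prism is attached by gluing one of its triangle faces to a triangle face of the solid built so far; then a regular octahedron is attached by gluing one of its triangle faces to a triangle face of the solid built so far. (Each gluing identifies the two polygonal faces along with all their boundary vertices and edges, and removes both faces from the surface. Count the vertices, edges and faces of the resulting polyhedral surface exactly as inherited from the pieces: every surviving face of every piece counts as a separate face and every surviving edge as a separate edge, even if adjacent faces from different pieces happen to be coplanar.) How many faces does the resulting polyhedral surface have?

A triangular pyramid: V=4, E=6, F=4.
Attach a dodecagonal pyramid (V=13, E=24, F=13) along a 3-gon: merge 3 vertices and 3 edges, delete both glued faces → V=14, E=27, F=15.
Attach a triangular prism (V=6, E=9, F=5) along a 3-gon: merge 3 vertices and 3 edges, delete both glued faces → V=17, E=33, F=18.
Attach a regular octahedron (V=6, E=12, F=8) along a 3-gon: merge 3 vertices and 3 edges, delete both glued faces → V=20, E=42, F=24.
Check: V − E + F = 20 − 42 + 24 = 2.

24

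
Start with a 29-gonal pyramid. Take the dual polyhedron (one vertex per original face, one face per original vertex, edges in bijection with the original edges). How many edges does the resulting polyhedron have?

The base solid has V = 30, E = 58, F = 30.
The dual swaps V and F and preserves E: V′ = F = 30, E′ = E = 58, F′ = V = 30.

58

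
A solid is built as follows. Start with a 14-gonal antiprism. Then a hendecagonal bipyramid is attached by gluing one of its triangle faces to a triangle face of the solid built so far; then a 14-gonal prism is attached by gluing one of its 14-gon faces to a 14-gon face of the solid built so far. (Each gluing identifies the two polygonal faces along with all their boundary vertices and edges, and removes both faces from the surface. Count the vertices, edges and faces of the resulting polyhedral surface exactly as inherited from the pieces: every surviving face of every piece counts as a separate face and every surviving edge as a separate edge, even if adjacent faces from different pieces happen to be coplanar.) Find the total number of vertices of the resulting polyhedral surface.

A 14-gonal antiprism: V=28, E=56, F=30.
Attach a hendecagonal bipyramid (V=13, E=33, F=22) along a 3-gon: merge 3 vertices and 3 edges, delete both glued faces → V=38, E=86, F=50.
Attach a 14-gonal prism (V=28, E=42, F=16) along a 14-gon: merge 14 vertices and 14 edges, delete both glued faces → V=52, E=114, F=64.
Check: V − E + F = 52 − 114 + 64 = 2.

52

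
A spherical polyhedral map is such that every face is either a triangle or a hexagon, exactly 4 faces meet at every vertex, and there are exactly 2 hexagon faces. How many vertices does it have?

Let x be the number of triangles; then F = 2 + x.
Edge–face incidences: 2E = 6·2 + 3·x = 12 + 3x.
Every vertex has degree 4, so 4V = 2E.
Euler: V − E + F = 2 ⇒ (2E)/4 − E + (2 + x) = 2.
Multiply by 8: 2·(2E) − 4·(2E) + 8·(2 + x) = 16, i.e. 16 + 8x − 2·(12 + 3x) = 16.
Collecting terms: 2x − 8 = 16, so 2x = 24, so x = 12.
Then 2E = 12 + 3·12 = 48, so E = 24, V = 2E/4 = 12, F = 2 + 12 = 14.

12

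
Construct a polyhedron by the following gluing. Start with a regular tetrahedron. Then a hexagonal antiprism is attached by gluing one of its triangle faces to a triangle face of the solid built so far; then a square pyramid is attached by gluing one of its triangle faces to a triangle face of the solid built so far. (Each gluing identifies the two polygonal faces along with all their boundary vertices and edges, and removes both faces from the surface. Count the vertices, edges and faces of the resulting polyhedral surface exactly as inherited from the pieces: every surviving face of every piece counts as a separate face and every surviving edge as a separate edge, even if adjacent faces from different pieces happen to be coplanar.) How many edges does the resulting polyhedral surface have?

A regular tetrahedron: V=4, E=6, F=4.
Attach a hexagonal antiprism (V=12, E=24, F=14) along a 3-gon: merge 3 vertices and 3 edges, delete both glued faces → V=13, E=27, F=16.
Attach a square pyramid (V=5, E=8, F=5) along a 3-gon: merge 3 vertices and 3 edges, delete both glued faces → V=15, E=32, F=19.
Check: V − E + F = 15 − 32 + 19 = 2.

32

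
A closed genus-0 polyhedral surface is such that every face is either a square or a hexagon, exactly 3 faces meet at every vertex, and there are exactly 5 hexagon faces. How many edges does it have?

Let x be the number of squares; then F = 5 + x.
Edge–face incidences: 2E = 6·5 + 4·x = 30 + 4x.
Every vertex has degree 3, so 3V = 2E.
Euler: V − E + F = 2 ⇒ (2E)/3 − E + (5 + x) = 2.
Multiply by 6: 2·(2E) − 3·(2E) + 6·(5 + x) = 12, i.e. 30 + 6x − (30 + 4x) = 12.
Collecting terms: 2x = 12, so x = 6.
Then 2E = 30 + 4·6 = 54, so E = 27, V = 2E/3 = 18, F = 5 + 6 = 11.

27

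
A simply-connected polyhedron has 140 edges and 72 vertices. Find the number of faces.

70

Here V − E + F = 2.
F = 2 − V + E = 2 − 72 + 140 = 70.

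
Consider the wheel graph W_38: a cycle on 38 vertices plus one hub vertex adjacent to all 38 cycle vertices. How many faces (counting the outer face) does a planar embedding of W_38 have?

39

W_38 has V = 38 + 1 = 39 vertices and E = 2·38 = 76 edges.
By Euler's formula F = 2 − V + E = 2 − 39 + 76 = 39.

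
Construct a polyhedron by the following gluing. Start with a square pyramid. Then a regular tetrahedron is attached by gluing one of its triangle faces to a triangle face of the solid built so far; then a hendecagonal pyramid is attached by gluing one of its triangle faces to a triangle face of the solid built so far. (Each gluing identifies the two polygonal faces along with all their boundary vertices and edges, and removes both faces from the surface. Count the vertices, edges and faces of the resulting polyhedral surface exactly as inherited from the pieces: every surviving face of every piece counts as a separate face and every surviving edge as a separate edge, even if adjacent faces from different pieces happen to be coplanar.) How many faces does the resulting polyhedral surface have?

A square pyramid: V=5, E=8, F=5.
Attach a regular tetrahedron (V=4, E=6, F=4) along a 3-gon: merge 3 vertices and 3 edges, delete both glued faces → V=6, E=11, F=7.
Attach a hendecagonal pyramid (V=12, E=22, F=12) along a 3-gon: merge 3 vertices and 3 edges, delete both glued faces → V=15, E=30, F=17.
Check: V − E + F = 15 − 30 + 17 = 2.

17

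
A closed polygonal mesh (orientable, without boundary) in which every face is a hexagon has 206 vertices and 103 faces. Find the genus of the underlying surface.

1

Every face is a hexagon, so 2E = 6·103 = 618, giving E = 309.
χ = V − E + F = 206 − 309 + 103 = 0.
For a closed orientable surface χ = 2 − 2g, so g = (2 − (0))/2 = 1.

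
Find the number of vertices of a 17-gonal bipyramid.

A bipyramid over an n-gon has 2n triangular faces and n + 2 vertices: V = 17 + 2 = 19, E = 3·17 = 51, F = 2·17 = 34.

19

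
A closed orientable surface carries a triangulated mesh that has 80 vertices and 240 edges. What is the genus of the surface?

Every face is a triangle and each edge borders two faces, so 3F = 2·240, giving F = 160.
χ = V − E + F = 80 − 240 + 160 = 0.
For a closed orientable surface χ = 2 − 2g, so g = (2 − (0))/2 = 1.

1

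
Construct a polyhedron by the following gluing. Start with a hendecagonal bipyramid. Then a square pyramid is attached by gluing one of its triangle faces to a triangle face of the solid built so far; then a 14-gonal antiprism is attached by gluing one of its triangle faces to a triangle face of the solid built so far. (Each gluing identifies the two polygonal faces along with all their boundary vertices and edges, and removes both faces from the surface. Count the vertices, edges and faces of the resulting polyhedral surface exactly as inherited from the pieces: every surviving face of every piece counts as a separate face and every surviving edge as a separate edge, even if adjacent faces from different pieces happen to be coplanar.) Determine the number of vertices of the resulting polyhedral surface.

A hendecagonal bipyramid: V=13, E=33, F=22.
Attach a square pyramid (V=5, E=8, F=5) along a 3-gon: merge 3 vertices and 3 edges, delete both glued faces → V=15, E=38, F=25.
Attach a 14-gonal antiprism (V=28, E=56, F=30) along a 3-gon: merge 3 vertices and 3 edges, delete both glued faces → V=40, E=91, F=53.
Check: V − E + F = 40 − 91 + 53 = 2.

40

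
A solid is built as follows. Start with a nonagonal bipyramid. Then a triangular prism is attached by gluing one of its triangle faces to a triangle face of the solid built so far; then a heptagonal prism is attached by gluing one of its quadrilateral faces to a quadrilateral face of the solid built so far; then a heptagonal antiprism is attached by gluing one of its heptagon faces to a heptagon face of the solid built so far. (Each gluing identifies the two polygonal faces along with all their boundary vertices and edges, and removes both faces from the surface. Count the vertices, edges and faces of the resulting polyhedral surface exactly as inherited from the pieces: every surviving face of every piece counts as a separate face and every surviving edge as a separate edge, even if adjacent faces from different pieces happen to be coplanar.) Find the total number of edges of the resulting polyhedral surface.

71

A nonagonal bipyramid: V=11, E=27, F=18.
Attach a triangular prism (V=6, E=9, F=5) along a 3-gon: merge 3 vertices and 3 edges, delete both glued faces → V=14, E=33, F=21.
Attach a heptagonal prism (V=14, E=21, F=9) along a 4-gon: merge 4 vertices and 4 edges, delete both glued faces → V=24, E=50, F=28.
Attach a heptagonal antiprism (V=14, E=28, F=16) along a 7-gon: merge 7 vertices and 7 edges, delete both glued faces → V=31, E=71, F=42.
Check: V − E + F = 31 − 71 + 42 = 2.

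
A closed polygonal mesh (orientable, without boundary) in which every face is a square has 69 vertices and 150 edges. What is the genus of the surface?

Every face is a square and each edge borders two faces, so 4F = 2·150, giving F = 75.
χ = V − E + F = 69 − 150 + 75 = -6.
For a closed orientable surface χ = 2 − 2g, so g = (2 − (-6))/2 = 4.

4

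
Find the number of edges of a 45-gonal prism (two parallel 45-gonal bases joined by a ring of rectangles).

135

A prism on an n-gon has two n-gon bases and n rectangular sides: V = 2·45 = 90, E = 3·45 = 135, F = 45 + 2 = 47.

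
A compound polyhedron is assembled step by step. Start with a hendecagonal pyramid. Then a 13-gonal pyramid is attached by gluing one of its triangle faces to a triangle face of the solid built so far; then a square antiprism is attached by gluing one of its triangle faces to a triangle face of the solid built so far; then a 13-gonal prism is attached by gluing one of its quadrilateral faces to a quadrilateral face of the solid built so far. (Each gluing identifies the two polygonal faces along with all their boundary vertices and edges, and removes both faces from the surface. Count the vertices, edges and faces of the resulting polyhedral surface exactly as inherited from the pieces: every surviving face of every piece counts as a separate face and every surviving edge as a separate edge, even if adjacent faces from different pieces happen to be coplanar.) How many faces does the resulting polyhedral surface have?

A hendecagonal pyramid: V=12, E=22, F=12.
Attach a 13-gonal pyramid (V=14, E=26, F=14) along a 3-gon: merge 3 vertices and 3 edges, delete both glued faces → V=23, E=45, F=24.
Attach a square antiprism (V=8, E=16, F=10) along a 3-gon: merge 3 vertices and 3 edges, delete both glued faces → V=28, E=58, F=32.
Attach a 13-gonal prism (V=26, E=39, F=15) along a 4-gon: merge 4 vertices and 4 edges, delete both glued faces → V=50, E=93, F=45.
Check: V − E + F = 50 − 93 + 45 = 2.

45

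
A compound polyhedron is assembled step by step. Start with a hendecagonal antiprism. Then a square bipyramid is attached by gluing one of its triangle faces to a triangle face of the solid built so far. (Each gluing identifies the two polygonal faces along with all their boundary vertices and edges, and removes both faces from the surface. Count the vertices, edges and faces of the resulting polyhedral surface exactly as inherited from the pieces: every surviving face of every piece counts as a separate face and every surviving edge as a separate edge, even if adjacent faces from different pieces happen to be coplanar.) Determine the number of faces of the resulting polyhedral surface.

A hendecagonal antiprism: V=22, E=44, F=24.
Attach a square bipyramid (V=6, E=12, F=8) along a 3-gon: merge 3 vertices and 3 edges, delete both glued faces → V=25, E=53, F=30.
Check: V − E + F = 25 − 53 + 30 = 2.

30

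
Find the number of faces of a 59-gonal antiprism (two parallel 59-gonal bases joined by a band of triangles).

120

An antiprism on an n-gon has two n-gon caps and 2n triangles: V = 2·59 = 118, E = 4·59 = 236, F = 2·59 + 2 = 120.
Check: V − E + F = 118 − 236 + 120 = 2.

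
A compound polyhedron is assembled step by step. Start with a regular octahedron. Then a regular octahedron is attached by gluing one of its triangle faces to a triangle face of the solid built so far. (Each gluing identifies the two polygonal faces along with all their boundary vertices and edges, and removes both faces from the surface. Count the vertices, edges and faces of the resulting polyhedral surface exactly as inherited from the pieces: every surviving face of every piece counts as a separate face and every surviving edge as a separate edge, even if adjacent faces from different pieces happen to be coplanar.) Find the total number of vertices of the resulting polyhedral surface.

A regular octahedron: V=6, E=12, F=8.
Attach a regular octahedron (V=6, E=12, F=8) along a 3-gon: merge 3 vertices and 3 edges, delete both glued faces → V=9, E=21, F=14.
Check: V − E + F = 9 − 21 + 14 = 2.

9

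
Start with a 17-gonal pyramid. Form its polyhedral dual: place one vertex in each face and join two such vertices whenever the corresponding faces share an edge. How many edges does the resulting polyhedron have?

34

The base solid has V = 18, E = 34, F = 18.
The dual swaps V and F and preserves E: V′ = F = 18, E′ = E = 34, F′ = V = 18.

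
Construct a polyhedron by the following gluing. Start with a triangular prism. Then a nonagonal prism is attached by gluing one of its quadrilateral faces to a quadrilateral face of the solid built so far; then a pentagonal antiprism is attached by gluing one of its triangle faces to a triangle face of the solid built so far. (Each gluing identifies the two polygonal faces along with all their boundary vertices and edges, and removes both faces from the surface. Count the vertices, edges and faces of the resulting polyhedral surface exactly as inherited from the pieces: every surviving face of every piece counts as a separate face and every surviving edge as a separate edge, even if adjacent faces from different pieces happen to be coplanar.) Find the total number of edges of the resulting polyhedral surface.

49

A triangular prism: V=6, E=9, F=5.
Attach a nonagonal prism (V=18, E=27, F=11) along a 4-gon: merge 4 vertices and 4 edges, delete both glued faces → V=20, E=32, F=14.
Attach a pentagonal antiprism (V=10, E=20, F=12) along a 3-gon: merge 3 vertices and 3 edges, delete both glued faces → V=27, E=49, F=24.
Check: V − E + F = 27 − 49 + 24 = 2.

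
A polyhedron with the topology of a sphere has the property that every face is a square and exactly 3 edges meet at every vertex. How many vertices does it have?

Each face has 4 edges and each edge borders two faces, so 2E = 4F.
Each vertex has degree 3, so 3V = 2E and hence V = 4F/3.
Euler: V − E + F = 2 ⇒ (4F/3) − (4F/2) + F = 2.
Multiply by 6: (8 − 12 + 6)F = 12, i.e. 2F = 12.
So F = 6, E = 4·6/2 = 12, V = 4·6/3 = 8.

8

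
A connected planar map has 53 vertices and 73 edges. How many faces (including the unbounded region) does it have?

Euler's formula for a connected plane graph: V − E + F = 2, so F = 2 − 53 + 73 = 22.

22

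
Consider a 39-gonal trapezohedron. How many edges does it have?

156

The n-trapezohedron (dual of the n-antiprism) has V = 2·39 + 2 = 80, E = 4·39 = 156, F = 2·39 = 78.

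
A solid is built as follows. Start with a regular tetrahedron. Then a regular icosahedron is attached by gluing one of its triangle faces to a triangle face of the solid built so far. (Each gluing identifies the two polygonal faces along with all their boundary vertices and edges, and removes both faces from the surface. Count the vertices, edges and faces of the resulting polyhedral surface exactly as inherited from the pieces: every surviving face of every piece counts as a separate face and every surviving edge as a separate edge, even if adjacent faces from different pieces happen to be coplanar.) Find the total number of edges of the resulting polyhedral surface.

33

A regular tetrahedron: V=4, E=6, F=4.
Attach a regular icosahedron (V=12, E=30, F=20) along a 3-gon: merge 3 vertices and 3 edges, delete both glued faces → V=13, E=33, F=22.
Check: V − E + F = 13 − 33 + 22 = 2.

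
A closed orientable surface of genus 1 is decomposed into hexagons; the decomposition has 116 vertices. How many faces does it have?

58

χ = 2 − 2·1 = 0, and every face is a hexagon so 6F = 2E.
V − E + F = 0 with E = 6F/2 gives 116 − (6/2 − 1)·F = 0, so F = 58 and E = 174.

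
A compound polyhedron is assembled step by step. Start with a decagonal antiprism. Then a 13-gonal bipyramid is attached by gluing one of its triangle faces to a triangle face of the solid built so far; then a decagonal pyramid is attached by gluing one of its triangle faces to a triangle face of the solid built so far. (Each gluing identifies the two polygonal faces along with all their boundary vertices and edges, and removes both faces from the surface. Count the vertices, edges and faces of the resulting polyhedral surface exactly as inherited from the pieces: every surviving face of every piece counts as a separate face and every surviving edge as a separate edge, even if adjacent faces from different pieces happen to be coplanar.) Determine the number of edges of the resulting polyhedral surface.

A decagonal antiprism: V=20, E=40, F=22.
Attach a 13-gonal bipyramid (V=15, E=39, F=26) along a 3-gon: merge 3 vertices and 3 edges, delete both glued faces → V=32, E=76, F=46.
Attach a decagonal pyramid (V=11, E=20, F=11) along a 3-gon: merge 3 vertices and 3 edges, delete both glued faces → V=40, E=93, F=55.
Check: V − E + F = 40 − 93 + 55 = 2.

93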